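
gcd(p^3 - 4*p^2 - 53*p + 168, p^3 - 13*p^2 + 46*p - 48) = p^2 - 11*p + 24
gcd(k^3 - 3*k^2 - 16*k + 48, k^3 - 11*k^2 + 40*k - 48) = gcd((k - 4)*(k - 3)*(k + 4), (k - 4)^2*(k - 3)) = k^2 - 7*k + 12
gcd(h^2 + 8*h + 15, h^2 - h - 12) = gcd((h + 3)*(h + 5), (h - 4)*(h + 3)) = h + 3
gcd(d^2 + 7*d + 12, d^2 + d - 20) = 1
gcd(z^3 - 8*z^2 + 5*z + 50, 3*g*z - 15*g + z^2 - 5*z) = z - 5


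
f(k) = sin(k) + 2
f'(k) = cos(k)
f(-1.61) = 1.00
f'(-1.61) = -0.04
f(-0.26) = 1.74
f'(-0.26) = 0.97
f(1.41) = 2.99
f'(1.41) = 0.16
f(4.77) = 1.00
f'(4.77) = 0.06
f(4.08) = 1.19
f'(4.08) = -0.59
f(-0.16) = 1.84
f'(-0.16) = 0.99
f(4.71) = 1.00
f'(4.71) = -0.00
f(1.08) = 2.88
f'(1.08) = 0.47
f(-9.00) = 1.59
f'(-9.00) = -0.91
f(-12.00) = 2.54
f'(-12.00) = 0.84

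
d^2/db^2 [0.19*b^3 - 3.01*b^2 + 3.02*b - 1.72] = 1.14*b - 6.02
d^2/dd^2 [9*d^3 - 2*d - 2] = 54*d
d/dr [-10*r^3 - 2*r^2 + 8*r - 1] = -30*r^2 - 4*r + 8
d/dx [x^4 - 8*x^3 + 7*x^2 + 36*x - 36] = 4*x^3 - 24*x^2 + 14*x + 36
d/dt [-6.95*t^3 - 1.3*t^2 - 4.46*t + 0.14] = -20.85*t^2 - 2.6*t - 4.46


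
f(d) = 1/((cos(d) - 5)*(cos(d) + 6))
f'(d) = sin(d)/((cos(d) - 5)*(cos(d) + 6)^2) + sin(d)/((cos(d) - 5)^2*(cos(d) + 6))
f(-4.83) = -0.03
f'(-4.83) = 0.00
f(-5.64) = -0.04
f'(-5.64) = 0.00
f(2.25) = -0.03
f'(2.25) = -0.00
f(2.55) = -0.03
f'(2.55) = -0.00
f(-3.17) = -0.03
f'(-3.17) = -0.00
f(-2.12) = -0.03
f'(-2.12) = 0.00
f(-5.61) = -0.03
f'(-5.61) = 0.00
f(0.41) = -0.04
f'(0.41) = 0.00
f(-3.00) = -0.03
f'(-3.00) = 0.00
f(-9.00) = -0.03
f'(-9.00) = 0.00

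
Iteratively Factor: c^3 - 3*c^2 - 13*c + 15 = (c + 3)*(c^2 - 6*c + 5) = (c - 1)*(c + 3)*(c - 5)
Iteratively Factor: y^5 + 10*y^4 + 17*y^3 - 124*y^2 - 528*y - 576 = (y + 4)*(y^4 + 6*y^3 - 7*y^2 - 96*y - 144) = (y + 3)*(y + 4)*(y^3 + 3*y^2 - 16*y - 48) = (y + 3)^2*(y + 4)*(y^2 - 16) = (y - 4)*(y + 3)^2*(y + 4)*(y + 4)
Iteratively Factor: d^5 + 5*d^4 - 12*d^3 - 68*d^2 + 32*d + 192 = (d - 3)*(d^4 + 8*d^3 + 12*d^2 - 32*d - 64) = (d - 3)*(d - 2)*(d^3 + 10*d^2 + 32*d + 32) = (d - 3)*(d - 2)*(d + 2)*(d^2 + 8*d + 16) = (d - 3)*(d - 2)*(d + 2)*(d + 4)*(d + 4)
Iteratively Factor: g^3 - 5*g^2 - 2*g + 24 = (g - 4)*(g^2 - g - 6) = (g - 4)*(g + 2)*(g - 3)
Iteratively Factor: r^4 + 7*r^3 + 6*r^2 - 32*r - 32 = (r + 4)*(r^3 + 3*r^2 - 6*r - 8) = (r + 1)*(r + 4)*(r^2 + 2*r - 8) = (r + 1)*(r + 4)^2*(r - 2)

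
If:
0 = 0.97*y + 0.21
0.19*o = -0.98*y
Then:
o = 1.12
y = -0.22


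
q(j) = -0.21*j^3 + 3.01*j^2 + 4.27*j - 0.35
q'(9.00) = 7.42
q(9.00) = 128.80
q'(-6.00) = -54.53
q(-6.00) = 127.75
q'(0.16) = 5.22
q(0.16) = 0.41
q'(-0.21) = 2.98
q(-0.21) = -1.11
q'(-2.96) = -19.07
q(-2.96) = 18.83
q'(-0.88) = -1.52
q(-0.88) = -1.63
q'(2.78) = 16.14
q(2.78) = 30.27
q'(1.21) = 10.63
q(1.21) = 8.85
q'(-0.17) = 3.23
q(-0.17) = -0.99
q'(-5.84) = -52.37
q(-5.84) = 119.20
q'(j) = -0.63*j^2 + 6.02*j + 4.27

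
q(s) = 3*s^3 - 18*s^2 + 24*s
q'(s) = 9*s^2 - 36*s + 24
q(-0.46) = -15.14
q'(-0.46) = 42.46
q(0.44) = 7.33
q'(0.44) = 9.90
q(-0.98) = -43.63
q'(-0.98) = 67.92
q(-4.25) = -657.42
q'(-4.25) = 339.56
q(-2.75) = -264.52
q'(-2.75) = 191.06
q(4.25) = 7.17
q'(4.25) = 33.56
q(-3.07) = -330.13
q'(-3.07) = 219.34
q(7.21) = 361.74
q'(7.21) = 232.30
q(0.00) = 0.00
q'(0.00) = 24.00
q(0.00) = 0.00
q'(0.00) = 24.00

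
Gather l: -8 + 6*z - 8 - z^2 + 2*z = -z^2 + 8*z - 16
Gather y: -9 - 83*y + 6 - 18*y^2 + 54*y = -18*y^2 - 29*y - 3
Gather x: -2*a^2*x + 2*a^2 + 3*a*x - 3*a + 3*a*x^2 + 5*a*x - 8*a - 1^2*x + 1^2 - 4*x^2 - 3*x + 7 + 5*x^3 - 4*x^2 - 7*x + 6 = 2*a^2 - 11*a + 5*x^3 + x^2*(3*a - 8) + x*(-2*a^2 + 8*a - 11) + 14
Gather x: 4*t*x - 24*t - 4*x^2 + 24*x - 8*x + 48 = -24*t - 4*x^2 + x*(4*t + 16) + 48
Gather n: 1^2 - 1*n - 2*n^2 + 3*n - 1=-2*n^2 + 2*n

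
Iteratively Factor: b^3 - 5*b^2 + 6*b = (b)*(b^2 - 5*b + 6) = b*(b - 3)*(b - 2)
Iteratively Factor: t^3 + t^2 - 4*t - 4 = (t - 2)*(t^2 + 3*t + 2) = (t - 2)*(t + 2)*(t + 1)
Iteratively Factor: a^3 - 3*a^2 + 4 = (a + 1)*(a^2 - 4*a + 4) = (a - 2)*(a + 1)*(a - 2)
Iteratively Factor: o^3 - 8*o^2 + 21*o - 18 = (o - 2)*(o^2 - 6*o + 9) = (o - 3)*(o - 2)*(o - 3)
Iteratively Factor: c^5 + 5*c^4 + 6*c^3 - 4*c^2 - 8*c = (c + 2)*(c^4 + 3*c^3 - 4*c) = (c - 1)*(c + 2)*(c^3 + 4*c^2 + 4*c) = c*(c - 1)*(c + 2)*(c^2 + 4*c + 4) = c*(c - 1)*(c + 2)^2*(c + 2)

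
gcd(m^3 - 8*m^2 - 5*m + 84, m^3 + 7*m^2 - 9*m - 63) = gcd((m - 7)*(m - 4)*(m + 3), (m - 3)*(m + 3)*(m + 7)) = m + 3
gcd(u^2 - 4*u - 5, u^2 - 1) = u + 1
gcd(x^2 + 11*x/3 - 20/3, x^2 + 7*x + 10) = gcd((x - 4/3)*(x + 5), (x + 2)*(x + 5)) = x + 5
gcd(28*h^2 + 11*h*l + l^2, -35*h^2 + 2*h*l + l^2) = 7*h + l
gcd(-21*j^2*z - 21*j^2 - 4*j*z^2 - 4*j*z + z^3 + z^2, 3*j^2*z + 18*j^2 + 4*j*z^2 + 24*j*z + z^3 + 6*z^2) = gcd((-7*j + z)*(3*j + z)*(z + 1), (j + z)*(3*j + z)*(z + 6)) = 3*j + z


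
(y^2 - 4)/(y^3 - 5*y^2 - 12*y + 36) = (y + 2)/(y^2 - 3*y - 18)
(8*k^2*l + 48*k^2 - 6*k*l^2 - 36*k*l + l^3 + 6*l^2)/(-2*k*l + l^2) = -4*k - 24*k/l + l + 6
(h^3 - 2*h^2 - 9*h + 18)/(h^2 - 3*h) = h + 1 - 6/h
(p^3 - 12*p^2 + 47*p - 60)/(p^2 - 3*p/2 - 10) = 2*(p^2 - 8*p + 15)/(2*p + 5)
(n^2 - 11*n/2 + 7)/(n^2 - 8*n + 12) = (n - 7/2)/(n - 6)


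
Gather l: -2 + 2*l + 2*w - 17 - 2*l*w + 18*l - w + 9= l*(20 - 2*w) + w - 10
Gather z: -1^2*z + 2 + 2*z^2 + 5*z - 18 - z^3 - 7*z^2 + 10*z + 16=-z^3 - 5*z^2 + 14*z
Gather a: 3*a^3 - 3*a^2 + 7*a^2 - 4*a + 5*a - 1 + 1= 3*a^3 + 4*a^2 + a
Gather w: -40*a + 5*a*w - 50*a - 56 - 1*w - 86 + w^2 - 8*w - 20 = -90*a + w^2 + w*(5*a - 9) - 162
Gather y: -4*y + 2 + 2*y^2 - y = 2*y^2 - 5*y + 2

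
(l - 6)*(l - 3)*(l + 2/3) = l^3 - 25*l^2/3 + 12*l + 12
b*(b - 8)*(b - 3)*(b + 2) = b^4 - 9*b^3 + 2*b^2 + 48*b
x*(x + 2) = x^2 + 2*x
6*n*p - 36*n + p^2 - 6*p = (6*n + p)*(p - 6)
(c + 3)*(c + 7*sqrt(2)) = c^2 + 3*c + 7*sqrt(2)*c + 21*sqrt(2)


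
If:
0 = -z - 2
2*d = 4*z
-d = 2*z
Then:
No Solution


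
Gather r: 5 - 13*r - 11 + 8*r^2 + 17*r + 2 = 8*r^2 + 4*r - 4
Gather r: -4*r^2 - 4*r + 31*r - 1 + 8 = -4*r^2 + 27*r + 7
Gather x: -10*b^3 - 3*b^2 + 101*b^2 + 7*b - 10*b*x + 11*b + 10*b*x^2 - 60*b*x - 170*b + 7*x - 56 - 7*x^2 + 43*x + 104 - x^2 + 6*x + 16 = -10*b^3 + 98*b^2 - 152*b + x^2*(10*b - 8) + x*(56 - 70*b) + 64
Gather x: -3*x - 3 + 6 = 3 - 3*x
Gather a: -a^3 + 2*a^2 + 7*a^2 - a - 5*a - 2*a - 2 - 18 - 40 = -a^3 + 9*a^2 - 8*a - 60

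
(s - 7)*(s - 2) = s^2 - 9*s + 14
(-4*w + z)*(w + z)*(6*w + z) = -24*w^3 - 22*w^2*z + 3*w*z^2 + z^3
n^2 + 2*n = n*(n + 2)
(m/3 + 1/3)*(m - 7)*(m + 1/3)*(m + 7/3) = m^4/3 - 10*m^3/9 - 200*m^2/27 - 70*m/9 - 49/27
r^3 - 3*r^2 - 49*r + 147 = (r - 7)*(r - 3)*(r + 7)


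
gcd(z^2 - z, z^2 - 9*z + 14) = 1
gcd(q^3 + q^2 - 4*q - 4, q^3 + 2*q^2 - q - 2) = q^2 + 3*q + 2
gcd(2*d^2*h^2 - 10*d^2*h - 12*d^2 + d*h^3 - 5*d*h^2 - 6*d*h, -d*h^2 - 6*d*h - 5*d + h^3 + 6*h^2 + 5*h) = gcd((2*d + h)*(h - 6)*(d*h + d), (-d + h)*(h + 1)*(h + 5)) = h + 1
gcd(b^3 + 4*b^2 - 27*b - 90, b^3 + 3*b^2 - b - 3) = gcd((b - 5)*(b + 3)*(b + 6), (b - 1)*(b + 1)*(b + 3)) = b + 3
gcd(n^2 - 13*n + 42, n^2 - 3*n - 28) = n - 7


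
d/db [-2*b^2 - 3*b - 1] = -4*b - 3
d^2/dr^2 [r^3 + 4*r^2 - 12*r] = 6*r + 8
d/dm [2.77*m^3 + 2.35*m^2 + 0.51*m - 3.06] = 8.31*m^2 + 4.7*m + 0.51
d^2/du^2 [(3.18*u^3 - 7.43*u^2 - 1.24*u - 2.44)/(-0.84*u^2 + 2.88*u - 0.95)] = (-3.5527136788005e-15*u^5 + 1.4210854715202e-14*u^4 - 9.97790400000002*u^3 + 26.958024*u^2 - 58.573908*u + 56.778862)/(0.592704*u^6 - 6.096384*u^5 + 22.912848*u^4 - 37.677312*u^3 + 25.91334*u^2 - 7.7976*u + 0.857375)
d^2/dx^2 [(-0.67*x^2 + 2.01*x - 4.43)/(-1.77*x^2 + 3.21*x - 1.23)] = (-4.98078*x^3 + 74.52054*x^2 - 124.76376*x + 58.16034)/(5.545233*x^6 - 30.169827*x^5 + 66.275172*x^4 - 75.007107*x^3 + 46.055628*x^2 - 14.569227*x + 1.860867)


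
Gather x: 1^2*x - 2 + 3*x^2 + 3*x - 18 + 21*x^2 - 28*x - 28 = 24*x^2 - 24*x - 48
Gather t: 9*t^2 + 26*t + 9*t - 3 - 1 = 9*t^2 + 35*t - 4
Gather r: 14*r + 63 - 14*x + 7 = 14*r - 14*x + 70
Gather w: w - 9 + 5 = w - 4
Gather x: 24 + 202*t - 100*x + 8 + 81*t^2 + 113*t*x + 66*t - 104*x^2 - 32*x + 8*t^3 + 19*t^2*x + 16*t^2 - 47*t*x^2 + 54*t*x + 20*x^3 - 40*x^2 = 8*t^3 + 97*t^2 + 268*t + 20*x^3 + x^2*(-47*t - 144) + x*(19*t^2 + 167*t - 132) + 32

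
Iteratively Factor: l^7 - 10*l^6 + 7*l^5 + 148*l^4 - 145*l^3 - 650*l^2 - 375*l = (l - 5)*(l^6 - 5*l^5 - 18*l^4 + 58*l^3 + 145*l^2 + 75*l) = (l - 5)*(l + 3)*(l^5 - 8*l^4 + 6*l^3 + 40*l^2 + 25*l) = (l - 5)*(l + 1)*(l + 3)*(l^4 - 9*l^3 + 15*l^2 + 25*l) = (l - 5)^2*(l + 1)*(l + 3)*(l^3 - 4*l^2 - 5*l) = (l - 5)^2*(l + 1)^2*(l + 3)*(l^2 - 5*l) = l*(l - 5)^2*(l + 1)^2*(l + 3)*(l - 5)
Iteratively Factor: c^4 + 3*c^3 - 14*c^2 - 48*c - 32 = (c + 1)*(c^3 + 2*c^2 - 16*c - 32) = (c - 4)*(c + 1)*(c^2 + 6*c + 8) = (c - 4)*(c + 1)*(c + 2)*(c + 4)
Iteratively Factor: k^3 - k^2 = (k - 1)*(k^2) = k*(k - 1)*(k)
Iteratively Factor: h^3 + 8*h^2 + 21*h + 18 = (h + 3)*(h^2 + 5*h + 6) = (h + 3)^2*(h + 2)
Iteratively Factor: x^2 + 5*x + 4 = (x + 4)*(x + 1)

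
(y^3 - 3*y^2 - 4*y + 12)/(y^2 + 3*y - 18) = (y^2 - 4)/(y + 6)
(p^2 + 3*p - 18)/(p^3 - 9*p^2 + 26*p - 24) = (p + 6)/(p^2 - 6*p + 8)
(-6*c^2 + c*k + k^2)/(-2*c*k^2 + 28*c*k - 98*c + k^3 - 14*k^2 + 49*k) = (3*c + k)/(k^2 - 14*k + 49)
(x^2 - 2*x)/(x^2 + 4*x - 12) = x/(x + 6)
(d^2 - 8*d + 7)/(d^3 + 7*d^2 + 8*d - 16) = (d - 7)/(d^2 + 8*d + 16)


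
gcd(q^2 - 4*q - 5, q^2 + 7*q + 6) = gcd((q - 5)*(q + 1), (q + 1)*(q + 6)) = q + 1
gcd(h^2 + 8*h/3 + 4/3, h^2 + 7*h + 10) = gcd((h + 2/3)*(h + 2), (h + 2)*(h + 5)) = h + 2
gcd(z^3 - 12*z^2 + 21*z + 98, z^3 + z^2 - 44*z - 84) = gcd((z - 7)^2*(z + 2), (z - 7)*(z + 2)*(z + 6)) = z^2 - 5*z - 14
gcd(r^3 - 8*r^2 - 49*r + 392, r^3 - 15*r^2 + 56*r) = r^2 - 15*r + 56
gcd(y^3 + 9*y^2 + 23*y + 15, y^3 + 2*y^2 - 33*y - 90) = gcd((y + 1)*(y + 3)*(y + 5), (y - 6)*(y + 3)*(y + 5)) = y^2 + 8*y + 15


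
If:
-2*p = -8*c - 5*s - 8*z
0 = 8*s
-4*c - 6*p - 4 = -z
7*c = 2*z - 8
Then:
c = -192/217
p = 16/217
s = 0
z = 28/31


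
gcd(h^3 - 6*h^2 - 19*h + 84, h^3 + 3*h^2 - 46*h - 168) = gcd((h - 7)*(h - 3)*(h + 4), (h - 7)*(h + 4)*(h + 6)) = h^2 - 3*h - 28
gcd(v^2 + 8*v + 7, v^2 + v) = v + 1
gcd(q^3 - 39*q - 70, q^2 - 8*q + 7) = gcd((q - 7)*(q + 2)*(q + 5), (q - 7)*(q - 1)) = q - 7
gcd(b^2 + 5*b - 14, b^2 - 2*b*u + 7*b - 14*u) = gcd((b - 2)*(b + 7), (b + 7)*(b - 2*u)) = b + 7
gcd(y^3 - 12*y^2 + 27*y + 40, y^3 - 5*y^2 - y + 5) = y^2 - 4*y - 5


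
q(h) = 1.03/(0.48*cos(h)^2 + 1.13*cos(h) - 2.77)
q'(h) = 1.03*(0.96*sin(h)*cos(h) + 1.13*sin(h))/(0.48*cos(h)^2 + 1.13*cos(h) - 2.77)^2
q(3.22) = -0.30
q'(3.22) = -0.00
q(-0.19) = -0.86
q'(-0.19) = -0.28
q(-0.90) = -0.55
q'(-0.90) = -0.39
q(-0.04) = -0.89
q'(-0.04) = -0.06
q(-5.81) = -0.74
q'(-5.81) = 0.49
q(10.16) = -0.31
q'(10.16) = -0.03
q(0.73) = -0.62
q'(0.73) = 0.46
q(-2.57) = -0.30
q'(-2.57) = -0.02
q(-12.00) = -0.70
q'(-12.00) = 0.49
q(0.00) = -0.89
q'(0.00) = 0.00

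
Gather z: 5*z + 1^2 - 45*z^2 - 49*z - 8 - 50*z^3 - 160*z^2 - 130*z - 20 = -50*z^3 - 205*z^2 - 174*z - 27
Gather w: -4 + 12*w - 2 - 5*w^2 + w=-5*w^2 + 13*w - 6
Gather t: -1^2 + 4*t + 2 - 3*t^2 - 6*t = -3*t^2 - 2*t + 1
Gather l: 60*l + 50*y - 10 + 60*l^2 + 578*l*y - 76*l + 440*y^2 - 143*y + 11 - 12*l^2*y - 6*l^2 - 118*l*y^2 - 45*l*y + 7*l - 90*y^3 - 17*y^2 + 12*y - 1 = l^2*(54 - 12*y) + l*(-118*y^2 + 533*y - 9) - 90*y^3 + 423*y^2 - 81*y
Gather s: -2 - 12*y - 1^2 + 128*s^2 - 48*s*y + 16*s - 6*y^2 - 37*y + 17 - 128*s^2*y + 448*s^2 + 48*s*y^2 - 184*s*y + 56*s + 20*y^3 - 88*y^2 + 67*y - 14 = s^2*(576 - 128*y) + s*(48*y^2 - 232*y + 72) + 20*y^3 - 94*y^2 + 18*y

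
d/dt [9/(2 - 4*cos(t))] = -9*sin(t)/(2*cos(t) - 1)^2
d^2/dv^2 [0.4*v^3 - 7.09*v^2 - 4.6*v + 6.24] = 2.4*v - 14.18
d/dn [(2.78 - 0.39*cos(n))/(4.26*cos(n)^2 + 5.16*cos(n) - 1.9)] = (-1.6614*cos(n)^2 + 23.6856*cos(n) + 13.6038)*sin(n)/(18.1476*cos(n)^4 + 43.9632*cos(n)^3 + 10.4376*cos(n)^2 - 19.608*cos(n) + 3.61)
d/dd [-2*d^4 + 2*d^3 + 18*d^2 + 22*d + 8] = -8*d^3 + 6*d^2 + 36*d + 22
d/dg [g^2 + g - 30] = 2*g + 1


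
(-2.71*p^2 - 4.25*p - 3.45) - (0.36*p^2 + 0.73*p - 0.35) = -3.07*p^2 - 4.98*p - 3.1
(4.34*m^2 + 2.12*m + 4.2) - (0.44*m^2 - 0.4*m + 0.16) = 3.9*m^2 + 2.52*m + 4.04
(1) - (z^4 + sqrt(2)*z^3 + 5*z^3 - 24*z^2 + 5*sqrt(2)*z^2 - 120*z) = -z^4 - 5*z^3 - sqrt(2)*z^3 - 5*sqrt(2)*z^2 + 24*z^2 + 120*z + 1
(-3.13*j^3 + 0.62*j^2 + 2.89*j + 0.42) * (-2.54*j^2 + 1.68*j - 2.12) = 7.9502*j^5 - 6.8332*j^4 + 0.3366*j^3 + 2.474*j^2 - 5.4212*j - 0.8904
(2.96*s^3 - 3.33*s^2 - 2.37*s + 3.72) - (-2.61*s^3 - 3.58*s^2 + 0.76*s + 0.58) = 5.57*s^3 + 0.25*s^2 - 3.13*s + 3.14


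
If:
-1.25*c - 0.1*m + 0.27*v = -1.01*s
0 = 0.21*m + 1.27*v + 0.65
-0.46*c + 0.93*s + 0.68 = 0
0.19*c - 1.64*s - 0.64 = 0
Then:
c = 0.90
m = -10.73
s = -0.29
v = 1.26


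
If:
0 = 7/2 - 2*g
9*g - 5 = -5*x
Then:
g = 7/4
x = -43/20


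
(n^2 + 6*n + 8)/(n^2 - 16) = (n + 2)/(n - 4)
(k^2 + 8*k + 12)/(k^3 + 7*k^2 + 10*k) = (k + 6)/(k*(k + 5))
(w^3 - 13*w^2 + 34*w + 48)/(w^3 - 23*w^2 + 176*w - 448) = (w^2 - 5*w - 6)/(w^2 - 15*w + 56)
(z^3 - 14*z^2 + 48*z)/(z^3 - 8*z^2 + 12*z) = (z - 8)/(z - 2)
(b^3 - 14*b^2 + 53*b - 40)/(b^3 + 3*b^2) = (b^3 - 14*b^2 + 53*b - 40)/(b^2*(b + 3))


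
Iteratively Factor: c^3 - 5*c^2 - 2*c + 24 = (c - 3)*(c^2 - 2*c - 8) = (c - 3)*(c + 2)*(c - 4)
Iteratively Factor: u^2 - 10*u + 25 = (u - 5)*(u - 5)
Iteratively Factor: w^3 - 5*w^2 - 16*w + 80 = (w - 4)*(w^2 - w - 20) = (w - 4)*(w + 4)*(w - 5)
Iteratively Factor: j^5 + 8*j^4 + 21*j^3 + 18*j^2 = (j + 2)*(j^4 + 6*j^3 + 9*j^2) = (j + 2)*(j + 3)*(j^3 + 3*j^2) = j*(j + 2)*(j + 3)*(j^2 + 3*j) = j^2*(j + 2)*(j + 3)*(j + 3)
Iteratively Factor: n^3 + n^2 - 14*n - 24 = (n + 3)*(n^2 - 2*n - 8) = (n + 2)*(n + 3)*(n - 4)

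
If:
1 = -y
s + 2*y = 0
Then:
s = 2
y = -1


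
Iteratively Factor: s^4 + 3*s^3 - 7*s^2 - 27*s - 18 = (s + 3)*(s^3 - 7*s - 6) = (s - 3)*(s + 3)*(s^2 + 3*s + 2) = (s - 3)*(s + 1)*(s + 3)*(s + 2)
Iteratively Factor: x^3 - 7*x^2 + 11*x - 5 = (x - 5)*(x^2 - 2*x + 1) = (x - 5)*(x - 1)*(x - 1)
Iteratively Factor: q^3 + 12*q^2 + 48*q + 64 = (q + 4)*(q^2 + 8*q + 16) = (q + 4)^2*(q + 4)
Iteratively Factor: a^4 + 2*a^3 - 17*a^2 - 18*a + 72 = (a + 4)*(a^3 - 2*a^2 - 9*a + 18) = (a - 3)*(a + 4)*(a^2 + a - 6) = (a - 3)*(a - 2)*(a + 4)*(a + 3)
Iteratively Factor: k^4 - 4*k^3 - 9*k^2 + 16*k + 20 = (k - 5)*(k^3 + k^2 - 4*k - 4) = (k - 5)*(k - 2)*(k^2 + 3*k + 2) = (k - 5)*(k - 2)*(k + 1)*(k + 2)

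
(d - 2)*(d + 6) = d^2 + 4*d - 12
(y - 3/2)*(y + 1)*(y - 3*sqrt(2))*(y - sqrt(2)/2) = y^4 - 7*sqrt(2)*y^3/2 - y^3/2 + 3*y^2/2 + 7*sqrt(2)*y^2/4 - 3*y/2 + 21*sqrt(2)*y/4 - 9/2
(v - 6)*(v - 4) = v^2 - 10*v + 24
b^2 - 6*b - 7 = (b - 7)*(b + 1)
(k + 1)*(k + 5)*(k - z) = k^3 - k^2*z + 6*k^2 - 6*k*z + 5*k - 5*z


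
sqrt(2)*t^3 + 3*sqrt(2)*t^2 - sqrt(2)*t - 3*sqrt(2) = (t - 1)*(t + 3)*(sqrt(2)*t + sqrt(2))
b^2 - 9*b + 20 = (b - 5)*(b - 4)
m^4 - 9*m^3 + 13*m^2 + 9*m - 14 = (m - 7)*(m - 2)*(m - 1)*(m + 1)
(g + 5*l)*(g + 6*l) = g^2 + 11*g*l + 30*l^2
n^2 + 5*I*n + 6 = (n - I)*(n + 6*I)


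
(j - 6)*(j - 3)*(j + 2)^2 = j^4 - 5*j^3 - 14*j^2 + 36*j + 72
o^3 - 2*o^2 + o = o*(o - 1)^2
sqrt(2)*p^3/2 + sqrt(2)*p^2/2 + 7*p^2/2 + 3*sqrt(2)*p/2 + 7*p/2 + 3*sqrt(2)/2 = (p + 1)*(p + 3*sqrt(2))*(sqrt(2)*p/2 + 1/2)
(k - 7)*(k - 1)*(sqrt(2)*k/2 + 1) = sqrt(2)*k^3/2 - 4*sqrt(2)*k^2 + k^2 - 8*k + 7*sqrt(2)*k/2 + 7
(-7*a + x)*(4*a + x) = -28*a^2 - 3*a*x + x^2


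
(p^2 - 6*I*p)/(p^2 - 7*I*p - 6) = p/(p - I)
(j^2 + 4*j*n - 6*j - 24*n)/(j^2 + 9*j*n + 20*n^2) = (j - 6)/(j + 5*n)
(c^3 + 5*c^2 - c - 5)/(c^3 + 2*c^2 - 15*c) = (c^2 - 1)/(c*(c - 3))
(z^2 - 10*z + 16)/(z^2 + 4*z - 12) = (z - 8)/(z + 6)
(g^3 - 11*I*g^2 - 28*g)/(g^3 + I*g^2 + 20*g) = (g - 7*I)/(g + 5*I)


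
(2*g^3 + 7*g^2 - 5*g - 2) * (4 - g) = -2*g^4 + g^3 + 33*g^2 - 18*g - 8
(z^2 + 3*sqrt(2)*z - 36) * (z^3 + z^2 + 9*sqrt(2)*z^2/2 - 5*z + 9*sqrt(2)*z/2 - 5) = z^5 + z^4 + 15*sqrt(2)*z^4/2 - 14*z^3 + 15*sqrt(2)*z^3/2 - 177*sqrt(2)*z^2 - 14*z^2 - 177*sqrt(2)*z + 180*z + 180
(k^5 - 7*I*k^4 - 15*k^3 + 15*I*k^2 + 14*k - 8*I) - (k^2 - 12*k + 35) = k^5 - 7*I*k^4 - 15*k^3 - k^2 + 15*I*k^2 + 26*k - 35 - 8*I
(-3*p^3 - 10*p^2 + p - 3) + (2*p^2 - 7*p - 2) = -3*p^3 - 8*p^2 - 6*p - 5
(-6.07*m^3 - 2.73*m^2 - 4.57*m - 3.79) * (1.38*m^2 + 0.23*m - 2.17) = -8.3766*m^5 - 5.1635*m^4 + 6.2374*m^3 - 0.3572*m^2 + 9.0452*m + 8.2243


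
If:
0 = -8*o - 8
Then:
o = -1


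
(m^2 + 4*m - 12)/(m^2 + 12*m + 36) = (m - 2)/(m + 6)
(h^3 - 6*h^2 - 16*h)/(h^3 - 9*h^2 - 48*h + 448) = h*(h + 2)/(h^2 - h - 56)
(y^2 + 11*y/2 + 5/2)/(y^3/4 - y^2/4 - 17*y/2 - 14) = 2*(2*y^2 + 11*y + 5)/(y^3 - y^2 - 34*y - 56)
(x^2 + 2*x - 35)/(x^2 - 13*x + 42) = (x^2 + 2*x - 35)/(x^2 - 13*x + 42)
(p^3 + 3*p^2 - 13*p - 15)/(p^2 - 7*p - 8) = (p^2 + 2*p - 15)/(p - 8)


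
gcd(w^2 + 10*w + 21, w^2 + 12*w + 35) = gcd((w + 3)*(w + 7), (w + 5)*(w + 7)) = w + 7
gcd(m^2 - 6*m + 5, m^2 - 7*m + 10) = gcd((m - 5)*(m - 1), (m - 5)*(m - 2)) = m - 5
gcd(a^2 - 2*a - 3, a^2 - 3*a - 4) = a + 1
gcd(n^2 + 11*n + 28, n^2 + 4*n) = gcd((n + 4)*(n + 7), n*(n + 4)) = n + 4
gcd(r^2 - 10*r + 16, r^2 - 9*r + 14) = r - 2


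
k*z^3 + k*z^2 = z^2*(k*z + k)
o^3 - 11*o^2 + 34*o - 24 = (o - 6)*(o - 4)*(o - 1)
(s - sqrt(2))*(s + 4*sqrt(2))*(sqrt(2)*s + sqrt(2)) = sqrt(2)*s^3 + sqrt(2)*s^2 + 6*s^2 - 8*sqrt(2)*s + 6*s - 8*sqrt(2)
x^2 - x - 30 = (x - 6)*(x + 5)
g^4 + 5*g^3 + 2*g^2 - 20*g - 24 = (g - 2)*(g + 2)^2*(g + 3)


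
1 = 1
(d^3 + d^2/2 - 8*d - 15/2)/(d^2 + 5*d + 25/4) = 2*(d^2 - 2*d - 3)/(2*d + 5)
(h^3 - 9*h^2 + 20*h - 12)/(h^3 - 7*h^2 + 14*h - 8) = (h - 6)/(h - 4)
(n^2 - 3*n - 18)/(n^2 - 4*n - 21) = (n - 6)/(n - 7)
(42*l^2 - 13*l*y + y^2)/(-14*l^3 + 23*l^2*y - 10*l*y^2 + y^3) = (-6*l + y)/(2*l^2 - 3*l*y + y^2)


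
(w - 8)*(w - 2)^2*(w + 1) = w^4 - 11*w^3 + 24*w^2 + 4*w - 32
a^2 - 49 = (a - 7)*(a + 7)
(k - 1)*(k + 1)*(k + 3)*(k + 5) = k^4 + 8*k^3 + 14*k^2 - 8*k - 15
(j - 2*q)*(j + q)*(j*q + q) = j^3*q - j^2*q^2 + j^2*q - 2*j*q^3 - j*q^2 - 2*q^3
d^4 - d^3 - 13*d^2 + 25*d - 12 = (d - 3)*(d - 1)^2*(d + 4)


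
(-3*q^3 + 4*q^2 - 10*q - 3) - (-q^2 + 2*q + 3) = -3*q^3 + 5*q^2 - 12*q - 6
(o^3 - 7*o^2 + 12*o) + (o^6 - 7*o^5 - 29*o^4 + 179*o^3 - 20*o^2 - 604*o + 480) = o^6 - 7*o^5 - 29*o^4 + 180*o^3 - 27*o^2 - 592*o + 480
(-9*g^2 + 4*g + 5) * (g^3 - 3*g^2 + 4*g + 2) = -9*g^5 + 31*g^4 - 43*g^3 - 17*g^2 + 28*g + 10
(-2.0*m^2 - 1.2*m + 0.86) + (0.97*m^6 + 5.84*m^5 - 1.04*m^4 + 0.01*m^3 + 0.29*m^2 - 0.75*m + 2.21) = 0.97*m^6 + 5.84*m^5 - 1.04*m^4 + 0.01*m^3 - 1.71*m^2 - 1.95*m + 3.07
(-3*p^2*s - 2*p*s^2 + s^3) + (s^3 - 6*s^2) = -3*p^2*s - 2*p*s^2 + 2*s^3 - 6*s^2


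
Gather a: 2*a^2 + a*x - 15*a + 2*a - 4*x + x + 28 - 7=2*a^2 + a*(x - 13) - 3*x + 21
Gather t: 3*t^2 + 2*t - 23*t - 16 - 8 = 3*t^2 - 21*t - 24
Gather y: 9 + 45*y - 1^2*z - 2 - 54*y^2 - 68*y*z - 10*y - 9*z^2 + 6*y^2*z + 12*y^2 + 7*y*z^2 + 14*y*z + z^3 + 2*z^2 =y^2*(6*z - 42) + y*(7*z^2 - 54*z + 35) + z^3 - 7*z^2 - z + 7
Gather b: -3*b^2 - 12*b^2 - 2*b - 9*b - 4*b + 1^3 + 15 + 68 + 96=-15*b^2 - 15*b + 180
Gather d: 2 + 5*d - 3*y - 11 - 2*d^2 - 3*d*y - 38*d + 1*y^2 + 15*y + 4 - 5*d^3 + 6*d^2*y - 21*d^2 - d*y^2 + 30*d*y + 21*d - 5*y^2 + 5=-5*d^3 + d^2*(6*y - 23) + d*(-y^2 + 27*y - 12) - 4*y^2 + 12*y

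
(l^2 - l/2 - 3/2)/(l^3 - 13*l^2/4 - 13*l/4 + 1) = 2*(2*l - 3)/(4*l^2 - 17*l + 4)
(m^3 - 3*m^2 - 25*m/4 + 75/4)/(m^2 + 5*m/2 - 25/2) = (2*m^2 - m - 15)/(2*(m + 5))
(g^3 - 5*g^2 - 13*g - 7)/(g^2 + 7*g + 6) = (g^2 - 6*g - 7)/(g + 6)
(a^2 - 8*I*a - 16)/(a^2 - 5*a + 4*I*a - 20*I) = (a^2 - 8*I*a - 16)/(a^2 + a*(-5 + 4*I) - 20*I)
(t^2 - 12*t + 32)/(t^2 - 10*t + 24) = (t - 8)/(t - 6)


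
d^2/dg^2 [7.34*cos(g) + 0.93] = -7.34*cos(g)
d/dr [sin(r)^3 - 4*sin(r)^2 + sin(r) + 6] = (3*sin(r)^2 - 8*sin(r) + 1)*cos(r)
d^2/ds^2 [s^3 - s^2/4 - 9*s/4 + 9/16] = 6*s - 1/2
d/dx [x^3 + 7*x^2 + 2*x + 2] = 3*x^2 + 14*x + 2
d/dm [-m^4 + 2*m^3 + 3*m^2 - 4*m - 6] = -4*m^3 + 6*m^2 + 6*m - 4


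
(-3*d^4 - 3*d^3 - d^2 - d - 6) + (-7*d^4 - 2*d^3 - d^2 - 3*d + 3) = -10*d^4 - 5*d^3 - 2*d^2 - 4*d - 3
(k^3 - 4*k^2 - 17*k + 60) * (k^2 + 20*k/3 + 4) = k^5 + 8*k^4/3 - 119*k^3/3 - 208*k^2/3 + 332*k + 240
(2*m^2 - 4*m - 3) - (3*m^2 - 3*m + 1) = -m^2 - m - 4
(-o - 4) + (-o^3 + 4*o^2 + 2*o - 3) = -o^3 + 4*o^2 + o - 7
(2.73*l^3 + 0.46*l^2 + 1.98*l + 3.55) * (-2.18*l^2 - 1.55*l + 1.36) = -5.9514*l^5 - 5.2343*l^4 - 1.3166*l^3 - 10.1824*l^2 - 2.8097*l + 4.828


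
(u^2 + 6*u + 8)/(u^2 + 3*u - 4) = (u + 2)/(u - 1)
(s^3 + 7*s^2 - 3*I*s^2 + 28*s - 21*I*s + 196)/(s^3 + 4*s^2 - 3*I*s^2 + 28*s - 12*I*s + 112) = (s + 7)/(s + 4)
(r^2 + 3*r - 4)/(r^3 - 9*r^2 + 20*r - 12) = (r + 4)/(r^2 - 8*r + 12)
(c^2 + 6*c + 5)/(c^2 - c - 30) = (c + 1)/(c - 6)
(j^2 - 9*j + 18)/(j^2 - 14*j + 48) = (j - 3)/(j - 8)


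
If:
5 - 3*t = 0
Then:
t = 5/3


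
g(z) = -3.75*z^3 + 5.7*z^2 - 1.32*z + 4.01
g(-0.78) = 10.29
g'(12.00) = -1484.52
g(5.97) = -598.63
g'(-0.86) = -19.44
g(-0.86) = 11.75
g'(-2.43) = -95.45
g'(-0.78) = -17.06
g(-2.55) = 106.62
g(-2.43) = 94.68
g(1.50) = 2.20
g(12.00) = -5671.03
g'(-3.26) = -158.04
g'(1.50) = -9.53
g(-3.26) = 198.81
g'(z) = -11.25*z^2 + 11.4*z - 1.32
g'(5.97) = -334.22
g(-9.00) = 3211.34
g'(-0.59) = -11.96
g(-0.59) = 7.54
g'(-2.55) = -103.54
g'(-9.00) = -1015.17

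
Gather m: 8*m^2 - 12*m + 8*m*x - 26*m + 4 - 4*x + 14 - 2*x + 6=8*m^2 + m*(8*x - 38) - 6*x + 24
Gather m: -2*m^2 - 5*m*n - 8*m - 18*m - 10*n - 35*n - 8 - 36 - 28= -2*m^2 + m*(-5*n - 26) - 45*n - 72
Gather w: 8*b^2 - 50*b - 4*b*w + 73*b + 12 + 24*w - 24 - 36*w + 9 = 8*b^2 + 23*b + w*(-4*b - 12) - 3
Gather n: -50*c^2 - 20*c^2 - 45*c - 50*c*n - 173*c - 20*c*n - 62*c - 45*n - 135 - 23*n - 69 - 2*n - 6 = -70*c^2 - 280*c + n*(-70*c - 70) - 210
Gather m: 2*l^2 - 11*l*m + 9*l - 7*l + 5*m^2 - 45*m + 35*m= 2*l^2 + 2*l + 5*m^2 + m*(-11*l - 10)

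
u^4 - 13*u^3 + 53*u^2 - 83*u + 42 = (u - 7)*(u - 3)*(u - 2)*(u - 1)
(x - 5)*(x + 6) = x^2 + x - 30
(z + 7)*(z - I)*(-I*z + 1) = -I*z^3 - 7*I*z^2 - I*z - 7*I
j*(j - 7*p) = j^2 - 7*j*p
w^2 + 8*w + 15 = (w + 3)*(w + 5)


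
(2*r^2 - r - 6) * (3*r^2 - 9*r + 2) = 6*r^4 - 21*r^3 - 5*r^2 + 52*r - 12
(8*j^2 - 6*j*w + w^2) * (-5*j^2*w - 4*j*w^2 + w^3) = -40*j^4*w - 2*j^3*w^2 + 27*j^2*w^3 - 10*j*w^4 + w^5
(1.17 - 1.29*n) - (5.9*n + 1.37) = -7.19*n - 0.2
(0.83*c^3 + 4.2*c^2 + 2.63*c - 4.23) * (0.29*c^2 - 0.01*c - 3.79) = 0.2407*c^5 + 1.2097*c^4 - 2.425*c^3 - 17.171*c^2 - 9.9254*c + 16.0317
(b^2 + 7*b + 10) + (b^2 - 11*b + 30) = 2*b^2 - 4*b + 40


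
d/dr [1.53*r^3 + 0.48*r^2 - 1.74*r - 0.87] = 4.59*r^2 + 0.96*r - 1.74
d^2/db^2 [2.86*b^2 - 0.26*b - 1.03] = 5.72000000000000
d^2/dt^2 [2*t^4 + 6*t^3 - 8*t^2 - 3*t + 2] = 24*t^2 + 36*t - 16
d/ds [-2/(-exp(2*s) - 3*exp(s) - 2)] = (-4*exp(s) - 6)*exp(s)/(exp(2*s) + 3*exp(s) + 2)^2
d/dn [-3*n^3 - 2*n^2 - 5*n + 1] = -9*n^2 - 4*n - 5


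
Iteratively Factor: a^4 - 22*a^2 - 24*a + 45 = (a - 1)*(a^3 + a^2 - 21*a - 45) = (a - 1)*(a + 3)*(a^2 - 2*a - 15) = (a - 5)*(a - 1)*(a + 3)*(a + 3)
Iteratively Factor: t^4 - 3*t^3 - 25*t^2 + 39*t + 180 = (t - 4)*(t^3 + t^2 - 21*t - 45) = (t - 4)*(t + 3)*(t^2 - 2*t - 15) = (t - 5)*(t - 4)*(t + 3)*(t + 3)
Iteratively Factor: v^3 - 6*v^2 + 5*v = (v - 1)*(v^2 - 5*v) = v*(v - 1)*(v - 5)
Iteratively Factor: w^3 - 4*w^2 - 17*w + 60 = (w + 4)*(w^2 - 8*w + 15) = (w - 3)*(w + 4)*(w - 5)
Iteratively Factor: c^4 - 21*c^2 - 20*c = (c + 4)*(c^3 - 4*c^2 - 5*c) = c*(c + 4)*(c^2 - 4*c - 5) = c*(c + 1)*(c + 4)*(c - 5)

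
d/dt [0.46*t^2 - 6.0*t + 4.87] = 0.92*t - 6.0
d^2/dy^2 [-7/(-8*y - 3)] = 896/(8*y + 3)^3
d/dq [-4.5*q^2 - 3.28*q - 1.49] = -9.0*q - 3.28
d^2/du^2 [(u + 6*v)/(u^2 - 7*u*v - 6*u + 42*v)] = 2*((u + 6*v)*(-2*u + 7*v + 6)^2 + (-3*u + v + 6)*(u^2 - 7*u*v - 6*u + 42*v))/(u^2 - 7*u*v - 6*u + 42*v)^3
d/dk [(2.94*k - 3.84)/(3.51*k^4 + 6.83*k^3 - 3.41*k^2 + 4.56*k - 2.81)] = (-30.9582*k^4 + 13.7532*k^3 + 88.707*k^2 - 26.1888*k + 9.249)/(12.3201*k^8 + 47.9466*k^7 + 22.7107*k^6 - 14.5694*k^5 + 54.1915*k^4 - 69.4838*k^3 + 39.9578*k^2 - 25.6272*k + 7.8961)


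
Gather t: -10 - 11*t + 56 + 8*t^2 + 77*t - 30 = 8*t^2 + 66*t + 16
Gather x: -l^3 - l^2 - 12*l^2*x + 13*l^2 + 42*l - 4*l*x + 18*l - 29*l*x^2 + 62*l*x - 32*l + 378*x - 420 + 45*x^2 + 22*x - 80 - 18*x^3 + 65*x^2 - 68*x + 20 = -l^3 + 12*l^2 + 28*l - 18*x^3 + x^2*(110 - 29*l) + x*(-12*l^2 + 58*l + 332) - 480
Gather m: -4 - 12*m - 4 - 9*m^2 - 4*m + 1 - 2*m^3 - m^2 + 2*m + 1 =-2*m^3 - 10*m^2 - 14*m - 6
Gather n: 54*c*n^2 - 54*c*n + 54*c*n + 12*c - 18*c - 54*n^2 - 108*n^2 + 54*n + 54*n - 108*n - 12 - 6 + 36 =-6*c + n^2*(54*c - 162) + 18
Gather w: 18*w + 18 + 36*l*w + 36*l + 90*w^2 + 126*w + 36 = 36*l + 90*w^2 + w*(36*l + 144) + 54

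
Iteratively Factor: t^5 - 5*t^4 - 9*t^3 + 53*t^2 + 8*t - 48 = (t + 1)*(t^4 - 6*t^3 - 3*t^2 + 56*t - 48) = (t - 1)*(t + 1)*(t^3 - 5*t^2 - 8*t + 48) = (t - 4)*(t - 1)*(t + 1)*(t^2 - t - 12) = (t - 4)*(t - 1)*(t + 1)*(t + 3)*(t - 4)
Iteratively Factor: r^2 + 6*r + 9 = (r + 3)*(r + 3)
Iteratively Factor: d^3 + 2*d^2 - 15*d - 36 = (d + 3)*(d^2 - d - 12) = (d - 4)*(d + 3)*(d + 3)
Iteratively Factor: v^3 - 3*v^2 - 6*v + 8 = (v - 4)*(v^2 + v - 2) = (v - 4)*(v + 2)*(v - 1)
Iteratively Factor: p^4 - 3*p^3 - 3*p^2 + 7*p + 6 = (p + 1)*(p^3 - 4*p^2 + p + 6) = (p - 2)*(p + 1)*(p^2 - 2*p - 3) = (p - 2)*(p + 1)^2*(p - 3)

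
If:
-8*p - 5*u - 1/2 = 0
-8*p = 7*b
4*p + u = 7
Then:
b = -71/21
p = 71/24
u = -29/6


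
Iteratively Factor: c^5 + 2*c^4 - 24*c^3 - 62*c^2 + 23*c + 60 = (c - 5)*(c^4 + 7*c^3 + 11*c^2 - 7*c - 12) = (c - 5)*(c + 3)*(c^3 + 4*c^2 - c - 4) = (c - 5)*(c + 1)*(c + 3)*(c^2 + 3*c - 4) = (c - 5)*(c + 1)*(c + 3)*(c + 4)*(c - 1)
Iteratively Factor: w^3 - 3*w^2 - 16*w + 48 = (w - 3)*(w^2 - 16) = (w - 3)*(w + 4)*(w - 4)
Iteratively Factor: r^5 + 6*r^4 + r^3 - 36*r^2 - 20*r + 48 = (r + 2)*(r^4 + 4*r^3 - 7*r^2 - 22*r + 24) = (r - 2)*(r + 2)*(r^3 + 6*r^2 + 5*r - 12) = (r - 2)*(r + 2)*(r + 4)*(r^2 + 2*r - 3) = (r - 2)*(r + 2)*(r + 3)*(r + 4)*(r - 1)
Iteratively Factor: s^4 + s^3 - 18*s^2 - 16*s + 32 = (s + 4)*(s^3 - 3*s^2 - 6*s + 8) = (s - 1)*(s + 4)*(s^2 - 2*s - 8) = (s - 4)*(s - 1)*(s + 4)*(s + 2)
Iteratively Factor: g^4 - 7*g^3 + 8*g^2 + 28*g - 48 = (g - 4)*(g^3 - 3*g^2 - 4*g + 12) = (g - 4)*(g - 2)*(g^2 - g - 6) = (g - 4)*(g - 2)*(g + 2)*(g - 3)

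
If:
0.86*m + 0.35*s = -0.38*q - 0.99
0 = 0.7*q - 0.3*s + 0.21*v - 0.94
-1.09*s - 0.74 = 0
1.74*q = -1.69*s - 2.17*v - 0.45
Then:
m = -1.43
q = 1.26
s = -0.68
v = -0.69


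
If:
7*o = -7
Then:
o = -1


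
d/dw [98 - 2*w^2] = -4*w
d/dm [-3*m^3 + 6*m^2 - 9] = 3*m*(4 - 3*m)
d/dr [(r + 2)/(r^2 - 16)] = (r^2 - 2*r*(r + 2) - 16)/(r^2 - 16)^2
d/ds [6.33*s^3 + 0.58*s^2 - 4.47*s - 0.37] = 18.99*s^2 + 1.16*s - 4.47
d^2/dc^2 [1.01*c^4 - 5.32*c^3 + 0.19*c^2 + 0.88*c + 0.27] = 12.12*c^2 - 31.92*c + 0.38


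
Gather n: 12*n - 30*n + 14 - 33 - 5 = -18*n - 24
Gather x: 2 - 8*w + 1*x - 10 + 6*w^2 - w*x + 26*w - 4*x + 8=6*w^2 + 18*w + x*(-w - 3)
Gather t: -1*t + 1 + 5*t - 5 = 4*t - 4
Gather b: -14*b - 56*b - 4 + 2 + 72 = 70 - 70*b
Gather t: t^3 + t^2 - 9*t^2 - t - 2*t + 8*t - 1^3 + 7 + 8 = t^3 - 8*t^2 + 5*t + 14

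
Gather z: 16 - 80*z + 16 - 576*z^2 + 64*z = -576*z^2 - 16*z + 32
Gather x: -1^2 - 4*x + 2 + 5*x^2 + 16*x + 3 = 5*x^2 + 12*x + 4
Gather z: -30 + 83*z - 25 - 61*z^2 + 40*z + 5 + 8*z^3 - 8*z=8*z^3 - 61*z^2 + 115*z - 50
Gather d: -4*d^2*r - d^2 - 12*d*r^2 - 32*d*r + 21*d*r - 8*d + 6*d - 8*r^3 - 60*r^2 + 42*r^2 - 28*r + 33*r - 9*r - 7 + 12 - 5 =d^2*(-4*r - 1) + d*(-12*r^2 - 11*r - 2) - 8*r^3 - 18*r^2 - 4*r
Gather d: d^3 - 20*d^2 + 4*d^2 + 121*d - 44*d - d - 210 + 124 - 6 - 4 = d^3 - 16*d^2 + 76*d - 96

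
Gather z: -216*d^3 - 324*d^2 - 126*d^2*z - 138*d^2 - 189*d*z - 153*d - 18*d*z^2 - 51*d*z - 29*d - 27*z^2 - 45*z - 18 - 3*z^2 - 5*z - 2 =-216*d^3 - 462*d^2 - 182*d + z^2*(-18*d - 30) + z*(-126*d^2 - 240*d - 50) - 20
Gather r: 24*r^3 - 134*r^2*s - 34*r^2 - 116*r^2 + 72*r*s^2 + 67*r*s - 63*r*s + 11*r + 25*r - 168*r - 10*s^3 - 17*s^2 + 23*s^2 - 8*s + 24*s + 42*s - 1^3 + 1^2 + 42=24*r^3 + r^2*(-134*s - 150) + r*(72*s^2 + 4*s - 132) - 10*s^3 + 6*s^2 + 58*s + 42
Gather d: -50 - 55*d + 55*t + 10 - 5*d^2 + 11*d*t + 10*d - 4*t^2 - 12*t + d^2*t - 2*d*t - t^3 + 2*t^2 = d^2*(t - 5) + d*(9*t - 45) - t^3 - 2*t^2 + 43*t - 40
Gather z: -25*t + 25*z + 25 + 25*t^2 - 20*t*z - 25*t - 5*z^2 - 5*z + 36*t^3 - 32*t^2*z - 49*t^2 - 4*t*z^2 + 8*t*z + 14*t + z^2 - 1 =36*t^3 - 24*t^2 - 36*t + z^2*(-4*t - 4) + z*(-32*t^2 - 12*t + 20) + 24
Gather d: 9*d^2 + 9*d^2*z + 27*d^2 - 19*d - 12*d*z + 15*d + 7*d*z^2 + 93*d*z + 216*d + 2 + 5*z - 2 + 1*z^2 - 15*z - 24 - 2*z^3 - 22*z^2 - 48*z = d^2*(9*z + 36) + d*(7*z^2 + 81*z + 212) - 2*z^3 - 21*z^2 - 58*z - 24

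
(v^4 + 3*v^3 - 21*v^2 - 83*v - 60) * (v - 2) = v^5 + v^4 - 27*v^3 - 41*v^2 + 106*v + 120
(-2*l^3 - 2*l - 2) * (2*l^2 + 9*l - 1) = -4*l^5 - 18*l^4 - 2*l^3 - 22*l^2 - 16*l + 2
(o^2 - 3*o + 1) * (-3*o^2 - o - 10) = -3*o^4 + 8*o^3 - 10*o^2 + 29*o - 10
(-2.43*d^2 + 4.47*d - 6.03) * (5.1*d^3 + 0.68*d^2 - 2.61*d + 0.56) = -12.393*d^5 + 21.1446*d^4 - 21.3711*d^3 - 17.1279*d^2 + 18.2415*d - 3.3768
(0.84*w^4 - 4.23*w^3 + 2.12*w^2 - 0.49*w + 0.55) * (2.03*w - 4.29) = 1.7052*w^5 - 12.1905*w^4 + 22.4503*w^3 - 10.0895*w^2 + 3.2186*w - 2.3595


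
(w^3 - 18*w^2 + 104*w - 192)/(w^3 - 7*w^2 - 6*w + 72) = (w - 8)/(w + 3)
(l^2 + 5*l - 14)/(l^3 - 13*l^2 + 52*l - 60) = (l + 7)/(l^2 - 11*l + 30)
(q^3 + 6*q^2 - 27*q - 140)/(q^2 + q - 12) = (q^2 + 2*q - 35)/(q - 3)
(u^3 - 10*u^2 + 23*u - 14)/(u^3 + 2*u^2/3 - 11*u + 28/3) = 3*(u^2 - 9*u + 14)/(3*u^2 + 5*u - 28)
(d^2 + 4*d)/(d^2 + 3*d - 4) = d/(d - 1)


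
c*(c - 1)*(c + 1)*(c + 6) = c^4 + 6*c^3 - c^2 - 6*c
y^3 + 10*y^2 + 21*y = y*(y + 3)*(y + 7)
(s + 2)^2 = s^2 + 4*s + 4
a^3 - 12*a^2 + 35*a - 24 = (a - 8)*(a - 3)*(a - 1)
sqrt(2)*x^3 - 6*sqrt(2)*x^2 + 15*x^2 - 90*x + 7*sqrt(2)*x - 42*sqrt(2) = (x - 6)*(x + 7*sqrt(2))*(sqrt(2)*x + 1)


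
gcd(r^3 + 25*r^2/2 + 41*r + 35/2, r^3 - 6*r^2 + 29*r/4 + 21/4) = r + 1/2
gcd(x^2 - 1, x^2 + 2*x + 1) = x + 1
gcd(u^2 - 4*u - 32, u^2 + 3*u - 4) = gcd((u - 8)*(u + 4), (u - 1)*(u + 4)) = u + 4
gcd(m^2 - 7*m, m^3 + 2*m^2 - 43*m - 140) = m - 7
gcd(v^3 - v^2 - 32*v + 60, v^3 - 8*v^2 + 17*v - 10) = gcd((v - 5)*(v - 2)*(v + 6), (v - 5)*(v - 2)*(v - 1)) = v^2 - 7*v + 10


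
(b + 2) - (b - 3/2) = 7/2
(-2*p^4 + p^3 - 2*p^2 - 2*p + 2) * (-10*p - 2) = 20*p^5 - 6*p^4 + 18*p^3 + 24*p^2 - 16*p - 4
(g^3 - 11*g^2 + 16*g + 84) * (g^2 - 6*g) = g^5 - 17*g^4 + 82*g^3 - 12*g^2 - 504*g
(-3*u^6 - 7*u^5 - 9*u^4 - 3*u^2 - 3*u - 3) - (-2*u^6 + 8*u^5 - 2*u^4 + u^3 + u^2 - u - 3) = -u^6 - 15*u^5 - 7*u^4 - u^3 - 4*u^2 - 2*u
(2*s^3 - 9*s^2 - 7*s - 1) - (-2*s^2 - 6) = 2*s^3 - 7*s^2 - 7*s + 5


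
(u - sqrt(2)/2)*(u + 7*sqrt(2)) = u^2 + 13*sqrt(2)*u/2 - 7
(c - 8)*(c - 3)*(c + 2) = c^3 - 9*c^2 + 2*c + 48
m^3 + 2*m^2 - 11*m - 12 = (m - 3)*(m + 1)*(m + 4)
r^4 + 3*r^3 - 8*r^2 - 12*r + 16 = (r - 2)*(r - 1)*(r + 2)*(r + 4)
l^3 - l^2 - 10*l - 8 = (l - 4)*(l + 1)*(l + 2)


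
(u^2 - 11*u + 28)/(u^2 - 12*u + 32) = (u - 7)/(u - 8)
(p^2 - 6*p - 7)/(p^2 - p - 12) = (-p^2 + 6*p + 7)/(-p^2 + p + 12)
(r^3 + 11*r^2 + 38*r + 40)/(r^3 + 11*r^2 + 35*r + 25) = (r^2 + 6*r + 8)/(r^2 + 6*r + 5)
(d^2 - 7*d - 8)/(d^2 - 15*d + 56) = (d + 1)/(d - 7)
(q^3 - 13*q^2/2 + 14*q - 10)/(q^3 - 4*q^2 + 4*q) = (q - 5/2)/q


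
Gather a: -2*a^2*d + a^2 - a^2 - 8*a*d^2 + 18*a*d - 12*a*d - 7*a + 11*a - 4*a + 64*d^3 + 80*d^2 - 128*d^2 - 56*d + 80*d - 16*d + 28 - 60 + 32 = -2*a^2*d + a*(-8*d^2 + 6*d) + 64*d^3 - 48*d^2 + 8*d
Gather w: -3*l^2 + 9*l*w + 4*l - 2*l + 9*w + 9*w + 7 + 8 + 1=-3*l^2 + 2*l + w*(9*l + 18) + 16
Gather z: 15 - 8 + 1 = 8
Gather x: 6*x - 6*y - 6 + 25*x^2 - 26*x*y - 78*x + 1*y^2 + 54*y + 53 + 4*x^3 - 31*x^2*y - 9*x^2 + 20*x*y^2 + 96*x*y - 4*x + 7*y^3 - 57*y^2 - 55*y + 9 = 4*x^3 + x^2*(16 - 31*y) + x*(20*y^2 + 70*y - 76) + 7*y^3 - 56*y^2 - 7*y + 56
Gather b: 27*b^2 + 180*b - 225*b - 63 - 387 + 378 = 27*b^2 - 45*b - 72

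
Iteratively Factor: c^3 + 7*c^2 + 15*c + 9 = (c + 3)*(c^2 + 4*c + 3) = (c + 3)^2*(c + 1)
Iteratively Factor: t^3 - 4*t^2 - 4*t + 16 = (t - 4)*(t^2 - 4) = (t - 4)*(t + 2)*(t - 2)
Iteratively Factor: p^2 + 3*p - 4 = (p - 1)*(p + 4)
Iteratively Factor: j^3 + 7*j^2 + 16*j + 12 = (j + 3)*(j^2 + 4*j + 4) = (j + 2)*(j + 3)*(j + 2)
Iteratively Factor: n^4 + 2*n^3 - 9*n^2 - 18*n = (n - 3)*(n^3 + 5*n^2 + 6*n) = (n - 3)*(n + 2)*(n^2 + 3*n) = (n - 3)*(n + 2)*(n + 3)*(n)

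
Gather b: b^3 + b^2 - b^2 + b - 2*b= b^3 - b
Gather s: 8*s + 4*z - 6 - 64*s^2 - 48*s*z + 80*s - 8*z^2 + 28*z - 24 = -64*s^2 + s*(88 - 48*z) - 8*z^2 + 32*z - 30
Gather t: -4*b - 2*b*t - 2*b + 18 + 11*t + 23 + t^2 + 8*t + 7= -6*b + t^2 + t*(19 - 2*b) + 48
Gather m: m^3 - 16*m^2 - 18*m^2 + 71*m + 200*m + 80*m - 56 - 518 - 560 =m^3 - 34*m^2 + 351*m - 1134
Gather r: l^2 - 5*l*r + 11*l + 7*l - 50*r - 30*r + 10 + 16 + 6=l^2 + 18*l + r*(-5*l - 80) + 32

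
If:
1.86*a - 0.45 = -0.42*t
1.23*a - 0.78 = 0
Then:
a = 0.63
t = -1.74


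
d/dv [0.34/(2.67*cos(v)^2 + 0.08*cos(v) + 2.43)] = (1.8156*cos(v) + 0.0272)*sin(v)/(2.67*cos(v)^2 + 0.08*cos(v) + 2.43)^2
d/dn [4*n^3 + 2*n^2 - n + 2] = 12*n^2 + 4*n - 1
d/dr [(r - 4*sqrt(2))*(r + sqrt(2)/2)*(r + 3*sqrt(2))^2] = 4*r^3 + 15*sqrt(2)*r^2/2 - 56*r - 87*sqrt(2)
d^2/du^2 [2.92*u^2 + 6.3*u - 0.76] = 5.84000000000000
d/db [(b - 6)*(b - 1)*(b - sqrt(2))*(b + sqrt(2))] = 4*b^3 - 21*b^2 + 8*b + 14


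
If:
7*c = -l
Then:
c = -l/7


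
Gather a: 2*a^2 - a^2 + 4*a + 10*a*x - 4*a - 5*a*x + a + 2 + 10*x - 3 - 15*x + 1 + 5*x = a^2 + a*(5*x + 1)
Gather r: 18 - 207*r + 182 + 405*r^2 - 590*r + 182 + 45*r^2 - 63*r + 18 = 450*r^2 - 860*r + 400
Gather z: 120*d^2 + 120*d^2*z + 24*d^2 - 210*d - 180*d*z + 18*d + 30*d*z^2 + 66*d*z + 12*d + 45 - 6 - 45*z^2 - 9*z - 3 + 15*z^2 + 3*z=144*d^2 - 180*d + z^2*(30*d - 30) + z*(120*d^2 - 114*d - 6) + 36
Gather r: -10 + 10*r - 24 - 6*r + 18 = 4*r - 16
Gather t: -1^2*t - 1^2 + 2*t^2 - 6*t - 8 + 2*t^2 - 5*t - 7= 4*t^2 - 12*t - 16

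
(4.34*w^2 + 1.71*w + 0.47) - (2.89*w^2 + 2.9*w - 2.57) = 1.45*w^2 - 1.19*w + 3.04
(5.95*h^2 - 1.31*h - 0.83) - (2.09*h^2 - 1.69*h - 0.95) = 3.86*h^2 + 0.38*h + 0.12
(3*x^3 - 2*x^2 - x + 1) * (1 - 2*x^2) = -6*x^5 + 4*x^4 + 5*x^3 - 4*x^2 - x + 1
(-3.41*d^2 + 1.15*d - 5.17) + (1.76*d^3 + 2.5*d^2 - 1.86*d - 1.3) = 1.76*d^3 - 0.91*d^2 - 0.71*d - 6.47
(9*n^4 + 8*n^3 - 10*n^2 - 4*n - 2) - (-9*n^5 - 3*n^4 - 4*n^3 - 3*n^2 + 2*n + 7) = 9*n^5 + 12*n^4 + 12*n^3 - 7*n^2 - 6*n - 9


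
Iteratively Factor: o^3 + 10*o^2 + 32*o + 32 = (o + 4)*(o^2 + 6*o + 8) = (o + 2)*(o + 4)*(o + 4)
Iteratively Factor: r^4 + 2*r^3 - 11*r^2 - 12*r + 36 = (r + 3)*(r^3 - r^2 - 8*r + 12) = (r + 3)^2*(r^2 - 4*r + 4) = (r - 2)*(r + 3)^2*(r - 2)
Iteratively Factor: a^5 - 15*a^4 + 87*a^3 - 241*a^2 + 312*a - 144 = (a - 4)*(a^4 - 11*a^3 + 43*a^2 - 69*a + 36) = (a - 4)^2*(a^3 - 7*a^2 + 15*a - 9) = (a - 4)^2*(a - 3)*(a^2 - 4*a + 3) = (a - 4)^2*(a - 3)*(a - 1)*(a - 3)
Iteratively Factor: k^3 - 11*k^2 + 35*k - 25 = (k - 5)*(k^2 - 6*k + 5) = (k - 5)^2*(k - 1)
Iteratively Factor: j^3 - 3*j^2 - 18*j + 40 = (j + 4)*(j^2 - 7*j + 10) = (j - 2)*(j + 4)*(j - 5)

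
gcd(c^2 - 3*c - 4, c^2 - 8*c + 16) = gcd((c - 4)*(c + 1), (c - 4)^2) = c - 4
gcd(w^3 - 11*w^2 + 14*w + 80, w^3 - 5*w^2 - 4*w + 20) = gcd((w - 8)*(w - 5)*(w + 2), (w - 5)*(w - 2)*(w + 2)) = w^2 - 3*w - 10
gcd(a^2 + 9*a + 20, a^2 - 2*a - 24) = a + 4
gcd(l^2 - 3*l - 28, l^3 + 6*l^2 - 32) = l + 4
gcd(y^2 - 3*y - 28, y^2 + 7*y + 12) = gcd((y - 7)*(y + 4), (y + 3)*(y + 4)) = y + 4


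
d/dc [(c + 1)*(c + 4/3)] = 2*c + 7/3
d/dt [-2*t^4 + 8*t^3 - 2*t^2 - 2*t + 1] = -8*t^3 + 24*t^2 - 4*t - 2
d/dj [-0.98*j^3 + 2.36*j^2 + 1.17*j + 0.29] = -2.94*j^2 + 4.72*j + 1.17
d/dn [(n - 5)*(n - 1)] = 2*n - 6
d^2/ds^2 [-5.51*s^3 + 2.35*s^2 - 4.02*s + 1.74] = 4.7 - 33.06*s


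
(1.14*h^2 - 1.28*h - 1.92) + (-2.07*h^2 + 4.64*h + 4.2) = -0.93*h^2 + 3.36*h + 2.28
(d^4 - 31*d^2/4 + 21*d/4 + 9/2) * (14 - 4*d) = -4*d^5 + 14*d^4 + 31*d^3 - 259*d^2/2 + 111*d/2 + 63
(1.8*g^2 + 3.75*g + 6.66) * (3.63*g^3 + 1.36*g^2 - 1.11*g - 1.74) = 6.534*g^5 + 16.0605*g^4 + 27.2778*g^3 + 1.7631*g^2 - 13.9176*g - 11.5884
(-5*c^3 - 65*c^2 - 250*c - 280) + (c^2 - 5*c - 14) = -5*c^3 - 64*c^2 - 255*c - 294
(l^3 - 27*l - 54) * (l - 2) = l^4 - 2*l^3 - 27*l^2 + 108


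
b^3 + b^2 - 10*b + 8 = (b - 2)*(b - 1)*(b + 4)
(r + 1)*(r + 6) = r^2 + 7*r + 6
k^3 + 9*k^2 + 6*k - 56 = (k - 2)*(k + 4)*(k + 7)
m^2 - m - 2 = (m - 2)*(m + 1)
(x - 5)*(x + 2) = x^2 - 3*x - 10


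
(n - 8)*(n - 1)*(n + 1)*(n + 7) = n^4 - n^3 - 57*n^2 + n + 56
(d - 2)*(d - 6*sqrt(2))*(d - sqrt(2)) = d^3 - 7*sqrt(2)*d^2 - 2*d^2 + 12*d + 14*sqrt(2)*d - 24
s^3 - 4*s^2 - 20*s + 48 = (s - 6)*(s - 2)*(s + 4)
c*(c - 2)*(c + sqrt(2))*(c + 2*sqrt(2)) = c^4 - 2*c^3 + 3*sqrt(2)*c^3 - 6*sqrt(2)*c^2 + 4*c^2 - 8*c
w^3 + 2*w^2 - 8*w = w*(w - 2)*(w + 4)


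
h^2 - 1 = (h - 1)*(h + 1)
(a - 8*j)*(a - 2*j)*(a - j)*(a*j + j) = a^4*j - 11*a^3*j^2 + a^3*j + 26*a^2*j^3 - 11*a^2*j^2 - 16*a*j^4 + 26*a*j^3 - 16*j^4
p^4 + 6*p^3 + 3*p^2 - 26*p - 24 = (p - 2)*(p + 1)*(p + 3)*(p + 4)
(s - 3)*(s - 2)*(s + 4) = s^3 - s^2 - 14*s + 24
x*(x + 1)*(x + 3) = x^3 + 4*x^2 + 3*x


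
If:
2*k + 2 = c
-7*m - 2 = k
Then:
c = -14*m - 2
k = -7*m - 2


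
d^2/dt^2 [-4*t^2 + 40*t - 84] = -8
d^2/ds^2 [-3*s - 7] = 0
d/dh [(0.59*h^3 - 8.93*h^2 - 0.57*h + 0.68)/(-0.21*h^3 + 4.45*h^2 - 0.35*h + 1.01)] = (0.750200000000001*h^4 - 0.652400000000014*h^3 + 7.8781*h^2 - 24.0906*h - 0.3377)/(0.0441*h^6 - 1.869*h^5 + 19.9495*h^4 - 3.5392*h^3 + 9.1115*h^2 - 0.707*h + 1.0201)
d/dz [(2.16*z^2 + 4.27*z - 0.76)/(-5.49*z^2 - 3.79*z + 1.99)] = (15.2559*z^2 + 0.251999999999999*z + 5.6169)/(30.1401*z^4 + 41.6142*z^3 - 7.4861*z^2 - 15.0842*z + 3.9601)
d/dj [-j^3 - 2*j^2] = j*(-3*j - 4)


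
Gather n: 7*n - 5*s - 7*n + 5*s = 0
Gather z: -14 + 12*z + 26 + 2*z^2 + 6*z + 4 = 2*z^2 + 18*z + 16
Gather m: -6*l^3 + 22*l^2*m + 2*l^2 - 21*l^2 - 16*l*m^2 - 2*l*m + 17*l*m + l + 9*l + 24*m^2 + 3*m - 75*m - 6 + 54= -6*l^3 - 19*l^2 + 10*l + m^2*(24 - 16*l) + m*(22*l^2 + 15*l - 72) + 48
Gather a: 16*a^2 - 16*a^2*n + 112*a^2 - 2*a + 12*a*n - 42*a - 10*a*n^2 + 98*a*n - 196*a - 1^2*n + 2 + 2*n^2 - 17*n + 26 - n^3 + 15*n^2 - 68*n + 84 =a^2*(128 - 16*n) + a*(-10*n^2 + 110*n - 240) - n^3 + 17*n^2 - 86*n + 112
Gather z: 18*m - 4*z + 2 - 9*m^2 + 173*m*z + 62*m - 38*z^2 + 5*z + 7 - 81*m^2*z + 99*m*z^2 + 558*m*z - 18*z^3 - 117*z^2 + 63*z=-9*m^2 + 80*m - 18*z^3 + z^2*(99*m - 155) + z*(-81*m^2 + 731*m + 64) + 9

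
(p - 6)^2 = p^2 - 12*p + 36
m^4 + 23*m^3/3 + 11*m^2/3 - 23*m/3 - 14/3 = (m - 1)*(m + 2/3)*(m + 1)*(m + 7)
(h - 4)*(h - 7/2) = h^2 - 15*h/2 + 14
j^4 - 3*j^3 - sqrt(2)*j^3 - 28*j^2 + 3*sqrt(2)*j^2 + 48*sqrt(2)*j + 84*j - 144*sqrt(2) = (j - 3)*(j - 3*sqrt(2))*(j - 2*sqrt(2))*(j + 4*sqrt(2))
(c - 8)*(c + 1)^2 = c^3 - 6*c^2 - 15*c - 8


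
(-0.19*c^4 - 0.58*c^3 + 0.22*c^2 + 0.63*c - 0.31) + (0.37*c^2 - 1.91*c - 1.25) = -0.19*c^4 - 0.58*c^3 + 0.59*c^2 - 1.28*c - 1.56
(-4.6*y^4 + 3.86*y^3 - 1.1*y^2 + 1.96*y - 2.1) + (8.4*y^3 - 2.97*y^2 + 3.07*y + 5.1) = -4.6*y^4 + 12.26*y^3 - 4.07*y^2 + 5.03*y + 3.0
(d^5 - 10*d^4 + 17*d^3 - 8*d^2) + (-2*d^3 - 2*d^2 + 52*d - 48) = d^5 - 10*d^4 + 15*d^3 - 10*d^2 + 52*d - 48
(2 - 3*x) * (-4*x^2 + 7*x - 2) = 12*x^3 - 29*x^2 + 20*x - 4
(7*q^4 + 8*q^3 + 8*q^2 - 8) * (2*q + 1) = 14*q^5 + 23*q^4 + 24*q^3 + 8*q^2 - 16*q - 8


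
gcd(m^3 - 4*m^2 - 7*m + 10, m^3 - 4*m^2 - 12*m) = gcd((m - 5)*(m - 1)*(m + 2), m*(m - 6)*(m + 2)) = m + 2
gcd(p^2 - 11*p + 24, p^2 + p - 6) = 1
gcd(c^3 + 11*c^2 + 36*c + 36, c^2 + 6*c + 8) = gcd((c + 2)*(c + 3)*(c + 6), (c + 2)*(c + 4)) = c + 2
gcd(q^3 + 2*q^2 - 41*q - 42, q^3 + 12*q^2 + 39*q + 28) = q^2 + 8*q + 7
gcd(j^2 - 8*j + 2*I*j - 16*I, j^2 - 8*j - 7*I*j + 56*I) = j - 8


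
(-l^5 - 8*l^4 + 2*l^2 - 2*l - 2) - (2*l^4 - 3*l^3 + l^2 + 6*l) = -l^5 - 10*l^4 + 3*l^3 + l^2 - 8*l - 2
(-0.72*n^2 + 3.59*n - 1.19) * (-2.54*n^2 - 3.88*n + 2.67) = 1.8288*n^4 - 6.325*n^3 - 12.829*n^2 + 14.2025*n - 3.1773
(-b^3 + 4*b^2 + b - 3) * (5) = -5*b^3 + 20*b^2 + 5*b - 15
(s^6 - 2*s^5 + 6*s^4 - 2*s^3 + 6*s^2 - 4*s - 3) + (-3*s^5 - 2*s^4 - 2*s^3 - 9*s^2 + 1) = s^6 - 5*s^5 + 4*s^4 - 4*s^3 - 3*s^2 - 4*s - 2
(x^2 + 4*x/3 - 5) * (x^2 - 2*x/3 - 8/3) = x^4 + 2*x^3/3 - 77*x^2/9 - 2*x/9 + 40/3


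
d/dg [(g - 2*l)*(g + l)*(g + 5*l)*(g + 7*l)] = 4*g^3 + 33*g^2*l + 42*g*l^2 - 59*l^3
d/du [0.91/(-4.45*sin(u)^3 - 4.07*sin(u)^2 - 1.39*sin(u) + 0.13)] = (12.1485*sin(u)^2 + 7.4074*sin(u) + 1.2649)*cos(u)/(4.45*sin(u)^3 + 4.07*sin(u)^2 + 1.39*sin(u) - 0.13)^2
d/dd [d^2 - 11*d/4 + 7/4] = 2*d - 11/4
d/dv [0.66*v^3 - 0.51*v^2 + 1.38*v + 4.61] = 1.98*v^2 - 1.02*v + 1.38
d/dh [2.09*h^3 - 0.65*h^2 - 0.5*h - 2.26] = 6.27*h^2 - 1.3*h - 0.5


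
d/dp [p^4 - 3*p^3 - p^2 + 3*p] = 4*p^3 - 9*p^2 - 2*p + 3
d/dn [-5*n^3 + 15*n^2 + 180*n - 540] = -15*n^2 + 30*n + 180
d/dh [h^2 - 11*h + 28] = 2*h - 11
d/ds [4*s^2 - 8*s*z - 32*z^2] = 8*s - 8*z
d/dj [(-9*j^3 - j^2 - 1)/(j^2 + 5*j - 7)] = (-9*j^4 - 90*j^3 + 184*j^2 + 16*j + 5)/(j^4 + 10*j^3 + 11*j^2 - 70*j + 49)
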